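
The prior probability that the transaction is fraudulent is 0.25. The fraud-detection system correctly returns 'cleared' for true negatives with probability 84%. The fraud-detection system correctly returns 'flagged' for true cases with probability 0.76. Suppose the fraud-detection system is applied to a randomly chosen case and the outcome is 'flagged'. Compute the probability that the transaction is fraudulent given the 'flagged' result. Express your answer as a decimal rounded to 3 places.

P(H | E) ≈ 0.613

Write H for 'the transaction is fraudulent'. Prior odds H:¬H = 0.25/0.75 = 0.33333. For the 'flagged' outcome, the likelihood ratio is 0.76/0.16 = 4.7500.
Posterior odds = 0.33333 × 4.7500 = 1.5833, so P(H|E) = 1.5833/(1+1.5833) = 0.613.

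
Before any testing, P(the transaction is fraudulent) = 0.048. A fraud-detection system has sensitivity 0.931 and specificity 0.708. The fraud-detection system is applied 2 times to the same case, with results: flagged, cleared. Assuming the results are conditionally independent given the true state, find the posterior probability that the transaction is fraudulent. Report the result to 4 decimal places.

With H the event that the transaction is fraudulent, the joint likelihood of the observed sequence is P(data|H) = 0.931·0.069 = 0.064239 and P(data|¬H) = 0.292·0.708 = 0.20674.
Bayes: P(H|data) = 0.048·0.064239 / (0.048·0.064239 + 0.952·0.20674) = 0.0030835/0.19990 = 0.0154.

Posterior P(H) ≈ 0.0154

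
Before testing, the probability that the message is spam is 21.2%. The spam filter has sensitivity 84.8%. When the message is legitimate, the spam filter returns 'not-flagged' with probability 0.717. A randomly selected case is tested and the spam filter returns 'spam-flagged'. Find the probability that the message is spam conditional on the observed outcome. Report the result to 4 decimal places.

P(H | E) ≈ 0.4463

Write H for 'the message is spam'. Prior odds H:¬H = 0.212/0.788 = 0.26904. For the 'spam-flagged' outcome, the likelihood ratio is 0.848/0.283 = 2.9965.
Posterior odds = 0.26904 × 2.9965 = 0.80616, so P(H|E) = 0.80616/(1+0.80616) = 0.4463.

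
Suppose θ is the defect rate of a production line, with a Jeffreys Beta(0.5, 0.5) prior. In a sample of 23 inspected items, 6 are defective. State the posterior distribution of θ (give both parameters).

Observing 6 successes and 17 failures updates Beta(0.5, 0.5) by adding the success and failure counts to the two shape parameters: α = 0.5+6 = 6.5, β = 0.5+17 = 17.5.

Posterior: Beta(6.5, 17.5)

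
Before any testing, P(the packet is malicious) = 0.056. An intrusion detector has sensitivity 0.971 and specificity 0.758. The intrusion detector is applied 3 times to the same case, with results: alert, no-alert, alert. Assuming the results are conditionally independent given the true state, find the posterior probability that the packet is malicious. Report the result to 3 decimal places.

Posterior P(H) ≈ 0.035

Let H be the event that the packet is malicious; start with P(H) = 0.056. P('alert'|H) = 0.971, P('alert'|¬H) = 0.242.
Update on result 1 ('alert'): P(H) ← 0.971·0.0560 / (0.971·0.0560 + 0.242·0.9440) = 0.054376/0.28282 = 0.1923.
Update on result 2 ('no-alert'): P(H) ← 0.029·0.1923 / (0.029·0.1923 + 0.758·0.8077) = 0.0055756/0.61784 = 0.0090.
Update on result 3 ('alert'): P(H) ← 0.971·0.0090 / (0.971·0.0090 + 0.242·0.9910) = 0.0087626/0.24858 = 0.0353.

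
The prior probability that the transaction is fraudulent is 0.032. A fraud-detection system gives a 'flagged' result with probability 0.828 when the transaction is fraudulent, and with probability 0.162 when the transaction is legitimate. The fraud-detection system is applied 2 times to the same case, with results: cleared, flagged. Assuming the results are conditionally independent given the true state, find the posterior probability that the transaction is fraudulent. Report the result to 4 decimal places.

Let H be the event that the transaction is fraudulent; start with P(H) = 0.032. P('flagged'|H) = 0.828, P('flagged'|¬H) = 0.162.
Update on result 1 ('cleared'): P(H) ← 0.172·0.0320 / (0.172·0.0320 + 0.838·0.9680) = 0.0055040/0.81669 = 0.0067.
Update on result 2 ('flagged'): P(H) ← 0.828·0.0067 / (0.828·0.0067 + 0.162·0.9933) = 0.0055802/0.16649 = 0.0335.

Posterior P(H) ≈ 0.0335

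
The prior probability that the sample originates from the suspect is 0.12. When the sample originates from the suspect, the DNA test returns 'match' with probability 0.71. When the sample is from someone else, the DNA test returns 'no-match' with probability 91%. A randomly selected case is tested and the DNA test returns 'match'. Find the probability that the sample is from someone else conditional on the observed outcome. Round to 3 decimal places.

Write H for 'the sample originates from the suspect'. Prior odds H:¬H = 0.12/0.88 = 0.13636. For the 'match' outcome, the likelihood ratio is 0.71/0.09 = 7.8889.
Posterior odds = 0.13636 × 7.8889 = 1.0758, so P(H|E) = 1.0758/(1+1.0758) = 0.518. Then P(¬H|E) = 1 − 0.518 = 0.482.

P(¬H | E) ≈ 0.482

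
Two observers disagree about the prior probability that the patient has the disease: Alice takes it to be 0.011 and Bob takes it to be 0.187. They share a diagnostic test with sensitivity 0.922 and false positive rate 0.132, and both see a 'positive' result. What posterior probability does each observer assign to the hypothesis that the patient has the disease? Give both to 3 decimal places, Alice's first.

P('+'|H) = 0.922, P('+'|¬H) = 0.132.
Alice: numerator 0.922·0.011 = 0.010142; evidence = 0.010142+0.132·0.989 = 0.14069; posterior = 0.072.
Bob: numerator 0.922·0.187 = 0.17241; evidence = 0.17241+0.132·0.813 = 0.27973; posterior = 0.616.

Alice: 0.072; Bob: 0.616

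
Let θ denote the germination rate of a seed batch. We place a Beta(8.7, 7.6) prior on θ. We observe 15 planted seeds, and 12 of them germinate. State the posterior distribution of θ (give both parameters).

Observing 12 successes and 3 failures updates Beta(8.7, 7.6) by adding the success and failure counts to the two shape parameters: α = 8.7+12 = 20.7, β = 7.6+3 = 10.6.

Posterior: Beta(20.7, 10.6)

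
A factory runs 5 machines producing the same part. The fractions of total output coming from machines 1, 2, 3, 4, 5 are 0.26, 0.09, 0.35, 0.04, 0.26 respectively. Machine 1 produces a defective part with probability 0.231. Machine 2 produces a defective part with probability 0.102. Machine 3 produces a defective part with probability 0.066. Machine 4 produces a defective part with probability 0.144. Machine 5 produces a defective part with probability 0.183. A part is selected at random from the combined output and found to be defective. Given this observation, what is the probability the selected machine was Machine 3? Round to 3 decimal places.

Posterior probability ≈ 0.159

Tabulate prior·likelihood by source: [1] prior 0.26, lik 0.231, product 0.06006; [2] prior 0.09, lik 0.102, product 0.009180; [3] prior 0.35, lik 0.066, product 0.02310; [4] prior 0.04, lik 0.144, product 0.005760; [5] prior 0.26, lik 0.183, product 0.04758.
Normalizing constant = 0.14568; the posterior for Machine 3 is its product over the sum, 0.02310/0.14568 = 0.159.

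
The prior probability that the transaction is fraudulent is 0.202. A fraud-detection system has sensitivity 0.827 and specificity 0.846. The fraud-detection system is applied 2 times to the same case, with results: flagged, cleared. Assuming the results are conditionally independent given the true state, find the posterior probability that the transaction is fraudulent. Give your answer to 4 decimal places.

Let H be the event that the transaction is fraudulent; start with P(H) = 0.202. P('flagged'|H) = 0.827, P('flagged'|¬H) = 0.154.
Update on result 1 ('flagged'): P(H) ← 0.827·0.2020 / (0.827·0.2020 + 0.154·0.7980) = 0.16705/0.28995 = 0.5762.
Update on result 2 ('cleared'): P(H) ← 0.173·0.5762 / (0.173·0.5762 + 0.846·0.4238) = 0.099675/0.45825 = 0.2175.

Posterior P(H) ≈ 0.2175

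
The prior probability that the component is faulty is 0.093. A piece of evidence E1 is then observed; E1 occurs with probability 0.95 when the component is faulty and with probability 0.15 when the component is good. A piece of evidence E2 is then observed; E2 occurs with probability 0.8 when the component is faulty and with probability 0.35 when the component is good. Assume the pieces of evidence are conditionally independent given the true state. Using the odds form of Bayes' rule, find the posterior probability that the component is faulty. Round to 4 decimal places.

Prior odds = 0.093/(1−0.093) = 0.10254.
Likelihood ratio for E1 = 0.95/0.15 = 6.3333.
Likelihood ratio for E2 = 0.8/0.35 = 2.2857.
Posterior odds = prior odds × LR₁ × LR₂ = 1.4843.
Posterior probability = odds/(1+odds) = 1.4843/2.4843 = 0.5975.

Posterior probability ≈ 0.5975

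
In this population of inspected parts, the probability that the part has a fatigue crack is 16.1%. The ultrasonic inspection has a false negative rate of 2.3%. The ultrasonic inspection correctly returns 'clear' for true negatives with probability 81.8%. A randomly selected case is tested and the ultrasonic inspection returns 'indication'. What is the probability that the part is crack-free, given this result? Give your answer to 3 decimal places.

P(¬H | E) ≈ 0.493

Write H for 'the part has a fatigue crack'. Prior odds H:¬H = 0.161/0.839 = 0.19190. For the 'indication' outcome, the likelihood ratio is 0.977/0.182 = 5.3681.
Posterior odds = 0.19190 × 5.3681 = 1.0301, so P(H|E) = 1.0301/(1+1.0301) = 0.507. Then P(¬H|E) = 1 − 0.507 = 0.493.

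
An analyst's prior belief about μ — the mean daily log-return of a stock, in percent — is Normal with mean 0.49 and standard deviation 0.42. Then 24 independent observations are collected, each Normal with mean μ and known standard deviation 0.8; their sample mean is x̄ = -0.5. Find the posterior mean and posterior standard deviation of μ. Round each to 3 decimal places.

Posterior mean ≈ -0.370; posterior SD ≈ 0.152

Prior precision 1/τ₀² = 1/0.42² = 5.66893; data precision n/σ² = 24/0.8² = 37.5000.
Posterior precision = 5.66893 + 37.5000 = 43.1689, giving posterior SD = 1/√43.1689 = 0.152.
Posterior mean = (5.66893·0.49 + 37.5000·-0.5) / 43.1689 = -0.370.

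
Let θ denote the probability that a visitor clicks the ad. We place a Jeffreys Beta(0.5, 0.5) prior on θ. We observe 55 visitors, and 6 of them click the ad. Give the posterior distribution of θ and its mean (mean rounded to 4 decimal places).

The binomial likelihood is conjugate to the Beta prior: with 6 successes and 49 failures, the posterior is Beta(0.5+6, 0.5+49) = Beta(6.5, 49.5).
Posterior mean = α/(α+β) = 6.5/56 = 0.1161.

Posterior: Beta(6.5, 49.5); mean ≈ 0.1161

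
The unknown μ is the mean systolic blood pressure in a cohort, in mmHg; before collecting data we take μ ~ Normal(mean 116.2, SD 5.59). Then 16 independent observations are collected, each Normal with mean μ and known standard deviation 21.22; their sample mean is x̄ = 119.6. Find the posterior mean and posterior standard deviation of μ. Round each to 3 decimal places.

Prior precision 1/τ₀² = 1/5.59² = 0.0320019; data precision n/σ² = 16/21.22² = 0.0355328.
Posterior precision = 0.0320019 + 0.0355328 = 0.0675347, giving posterior SD = 1/√0.0675347 = 3.848.
Posterior mean = (0.0320019·116.2 + 0.0355328·119.6) / 0.0675347 = 117.989.

Posterior mean ≈ 117.989; posterior SD ≈ 3.848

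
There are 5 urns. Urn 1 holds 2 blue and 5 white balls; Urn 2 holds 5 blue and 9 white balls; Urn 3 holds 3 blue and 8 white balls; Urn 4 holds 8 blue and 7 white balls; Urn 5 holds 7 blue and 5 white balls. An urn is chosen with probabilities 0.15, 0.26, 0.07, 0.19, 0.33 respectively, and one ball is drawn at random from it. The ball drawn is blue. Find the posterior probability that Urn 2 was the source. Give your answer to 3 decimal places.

Tabulate prior·likelihood by source: [1] prior 0.15, lik 0.2857, product 0.04286; [2] prior 0.26, lik 0.3571, product 0.09286; [3] prior 0.07, lik 0.2727, product 0.01909; [4] prior 0.19, lik 0.5333, product 0.1013; [5] prior 0.33, lik 0.5833, product 0.1925.
Normalizing constant = 0.44864; the posterior for Urn 2 is its product over the sum, 0.09286/0.44864 = 0.207.

Posterior probability ≈ 0.207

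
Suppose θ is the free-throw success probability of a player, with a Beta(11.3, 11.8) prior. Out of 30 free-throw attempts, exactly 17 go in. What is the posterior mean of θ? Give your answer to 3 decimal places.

Observing 17 successes and 13 failures updates Beta(11.3, 11.8) by adding the success and failure counts to the two shape parameters: α = 11.3+17 = 28.3, β = 11.8+13 = 24.8.
E[θ | data] = 28.3/(28.3+24.8) = 0.533.

Posterior mean ≈ 0.533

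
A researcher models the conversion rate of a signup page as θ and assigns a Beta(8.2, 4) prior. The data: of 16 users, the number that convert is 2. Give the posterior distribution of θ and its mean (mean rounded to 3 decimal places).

The binomial likelihood is conjugate to the Beta prior: with 2 successes and 14 failures, the posterior is Beta(8.2+2, 4+14) = Beta(10.2, 18).
Posterior mean = α/(α+β) = 10.2/28.2 = 0.362.

Posterior: Beta(10.2, 18); mean ≈ 0.362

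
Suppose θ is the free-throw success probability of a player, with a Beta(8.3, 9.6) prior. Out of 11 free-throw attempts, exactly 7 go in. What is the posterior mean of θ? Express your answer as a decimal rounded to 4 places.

The binomial likelihood is conjugate to the Beta prior: with 7 successes and 4 failures, the posterior is Beta(8.3+7, 9.6+4) = Beta(15.3, 13.6).
Posterior mean = α/(α+β) = 15.3/28.9 = 0.5294.

Posterior mean ≈ 0.5294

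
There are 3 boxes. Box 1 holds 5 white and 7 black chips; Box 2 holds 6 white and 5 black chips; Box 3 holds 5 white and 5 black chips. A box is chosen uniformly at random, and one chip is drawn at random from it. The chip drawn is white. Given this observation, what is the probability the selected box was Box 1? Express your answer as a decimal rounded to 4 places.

P(white|Box 1) = 0.4167; P(white|Box 2) = 0.5455; P(white|Box 3) = 0.5.
Prior × likelihood for each source: 0.333333·0.4167=0.1389, 0.333333·0.5455=0.1818, 0.333333·0.5=0.1667. Summing gives P(white) = 0.48737.
P(Box 1 | white) = 0.1389 / 0.48737 = 0.2850.

Posterior probability ≈ 0.2850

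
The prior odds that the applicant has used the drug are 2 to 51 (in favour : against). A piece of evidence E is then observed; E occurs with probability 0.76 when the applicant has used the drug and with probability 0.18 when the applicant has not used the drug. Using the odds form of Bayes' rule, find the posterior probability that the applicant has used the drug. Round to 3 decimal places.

Posterior probability ≈ 0.142

Prior odds = 2/51 = 0.039216.
Likelihood ratio for E = 0.76/0.18 = 4.2222.
Posterior odds = prior odds × LR = 0.16558.
Posterior probability = odds/(1+odds) = 0.16558/1.1656 = 0.142.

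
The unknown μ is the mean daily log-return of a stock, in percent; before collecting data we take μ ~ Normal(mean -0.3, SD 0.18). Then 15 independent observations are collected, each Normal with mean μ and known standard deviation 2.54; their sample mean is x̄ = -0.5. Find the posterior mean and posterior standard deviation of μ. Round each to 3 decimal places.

With known σ, the Normal prior is conjugate. Weight on the data is w = (n/σ²)/(n/σ² + 1/τ₀²) = 2.32500/(2.32500+30.8642) = 0.070053.
Posterior mean = w·x̄ + (1−w)·μ₀ = 0.070053·-0.5 + 0.92995·-0.3 = -0.314. Posterior variance = 1/(2.32500+30.8642) = 0.0301303, so SD = 0.174.

Posterior mean ≈ -0.314; posterior SD ≈ 0.174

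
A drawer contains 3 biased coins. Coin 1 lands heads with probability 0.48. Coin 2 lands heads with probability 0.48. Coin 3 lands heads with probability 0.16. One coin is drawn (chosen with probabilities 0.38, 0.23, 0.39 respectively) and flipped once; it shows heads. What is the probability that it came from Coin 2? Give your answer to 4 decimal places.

P(heads|C1) = 0.48; P(heads|C2) = 0.48; P(heads|C3) = 0.16.
Prior × likelihood for each source: 0.38·0.48=0.1824, 0.23·0.48=0.1104, 0.39·0.16=0.06240. Summing gives P(heads) = 0.35520.
P(Coin 2 | heads) = 0.1104 / 0.35520 = 0.3108.

Posterior probability ≈ 0.3108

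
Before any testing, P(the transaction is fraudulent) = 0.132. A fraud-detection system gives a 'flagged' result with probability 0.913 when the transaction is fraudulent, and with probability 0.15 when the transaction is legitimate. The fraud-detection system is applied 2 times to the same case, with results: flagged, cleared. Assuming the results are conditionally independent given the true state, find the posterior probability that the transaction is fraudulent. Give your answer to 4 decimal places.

Posterior P(H) ≈ 0.0865

Let H be the event that the transaction is fraudulent; start with P(H) = 0.132. P('flagged'|H) = 0.913, P('flagged'|¬H) = 0.15.
Update on result 1 ('flagged'): P(H) ← 0.913·0.1320 / (0.913·0.1320 + 0.15·0.8680) = 0.12052/0.25072 = 0.4807.
Update on result 2 ('cleared'): P(H) ← 0.087·0.4807 / (0.087·0.4807 + 0.85·0.5193) = 0.041820/0.48324 = 0.0865.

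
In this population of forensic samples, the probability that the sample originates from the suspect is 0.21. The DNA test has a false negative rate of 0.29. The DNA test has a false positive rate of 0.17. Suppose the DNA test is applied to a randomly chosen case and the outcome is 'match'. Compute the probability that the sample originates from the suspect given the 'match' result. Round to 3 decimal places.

P(H | E) ≈ 0.526

Write H for 'the sample originates from the suspect'. Prior odds H:¬H = 0.21/0.79 = 0.26582. For the 'match' outcome, the likelihood ratio is 0.71/0.17 = 4.1765.
Posterior odds = 0.26582 × 4.1765 = 1.1102, so P(H|E) = 1.1102/(1+1.1102) = 0.526.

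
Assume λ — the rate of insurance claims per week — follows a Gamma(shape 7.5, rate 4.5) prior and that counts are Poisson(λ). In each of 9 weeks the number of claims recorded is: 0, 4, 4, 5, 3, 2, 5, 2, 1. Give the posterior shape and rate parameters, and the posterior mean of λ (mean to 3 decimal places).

Posterior: Gamma(shape=33.5, rate=13.5); mean ≈ 2.481

The Poisson likelihood adds the total count to the shape and the number of exposure periods to the rate. Here ∑xᵢ = 26 and n = 9, so shape 7.5→33.5 and rate 4.5→13.5.
Posterior mean = shape/rate = 33.5/13.5 = 2.481.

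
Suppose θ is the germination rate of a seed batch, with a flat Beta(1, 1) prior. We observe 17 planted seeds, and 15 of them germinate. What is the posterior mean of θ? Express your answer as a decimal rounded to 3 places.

The binomial likelihood is conjugate to the Beta prior: with 15 successes and 2 failures, the posterior is Beta(1+15, 1+2) = Beta(16, 3).
E[θ | data] = 16/(16+3) = 0.842.

Posterior mean ≈ 0.842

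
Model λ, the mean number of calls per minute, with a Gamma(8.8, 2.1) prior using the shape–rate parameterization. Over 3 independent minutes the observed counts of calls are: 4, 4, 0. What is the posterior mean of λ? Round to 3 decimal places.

Total count ∑xᵢ = 8 over n = 3 minutes.
Gamma is conjugate to the Poisson likelihood: posterior is Gamma(shape = 8.8+8 = 16.8, rate = 2.1+3 = 5.1).
Posterior mean = shape/rate = 16.8/5.1 = 3.294.

Posterior mean ≈ 3.294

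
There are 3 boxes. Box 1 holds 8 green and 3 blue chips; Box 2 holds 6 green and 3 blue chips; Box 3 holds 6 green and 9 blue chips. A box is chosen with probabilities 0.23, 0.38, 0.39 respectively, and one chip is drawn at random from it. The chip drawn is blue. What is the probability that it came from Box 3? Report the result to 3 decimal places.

Posterior probability ≈ 0.553

P(blue|Box 1) = 0.2727; P(blue|Box 2) = 0.3333; P(blue|Box 3) = 0.6.
Prior × likelihood for each source: 0.23·0.2727=0.06273, 0.38·0.3333=0.1267, 0.39·0.6=0.2340. Summing gives P(blue) = 0.42339.
P(Box 3 | blue) = 0.2340 / 0.42339 = 0.553.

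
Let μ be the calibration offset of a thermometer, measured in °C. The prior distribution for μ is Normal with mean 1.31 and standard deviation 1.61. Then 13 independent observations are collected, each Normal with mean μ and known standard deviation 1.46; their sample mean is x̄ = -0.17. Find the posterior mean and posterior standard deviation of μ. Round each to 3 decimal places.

Posterior mean ≈ -0.082; posterior SD ≈ 0.393

Prior precision 1/τ₀² = 1/1.61² = 0.385788; data precision n/σ² = 13/1.46² = 6.09871.
Posterior precision = 0.385788 + 6.09871 = 6.48449, giving posterior SD = 1/√6.48449 = 0.393.
Posterior mean = (0.385788·1.31 + 6.09871·-0.17) / 6.48449 = -0.082.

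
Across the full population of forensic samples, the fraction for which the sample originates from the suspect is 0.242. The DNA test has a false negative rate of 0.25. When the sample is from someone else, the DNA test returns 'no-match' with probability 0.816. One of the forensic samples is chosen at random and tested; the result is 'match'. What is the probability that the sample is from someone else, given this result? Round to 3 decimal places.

P(¬H | E) ≈ 0.435

Let H be the event that the sample originates from the suspect. P(H) = 0.242, so P(¬H) = 0.758. With E the 'match' result, P(E|H) = 0.75 and P(E|¬H) = 0.184.
P(E) = 0.75·0.242 + 0.184·0.758 = 0.18150 + 0.13947 = 0.32097.
By Bayes' theorem, P(H|E) = 0.18150 / 0.32097 = 0.565. Hence P(¬H|E) = 1 − 0.565 = 0.435.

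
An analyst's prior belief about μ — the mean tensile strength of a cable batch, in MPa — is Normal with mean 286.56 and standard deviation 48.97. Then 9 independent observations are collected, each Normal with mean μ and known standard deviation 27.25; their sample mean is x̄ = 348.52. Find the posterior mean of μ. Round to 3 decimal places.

With known σ, the Normal prior is conjugate. Weight on the data is w = (n/σ²)/(n/σ² + 1/τ₀²) = 0.0121202/(0.0121202+0.00041700) = 0.96674.
Posterior mean = w·x̄ + (1−w)·μ₀ = 0.96674·348.52 + 0.033261·286.56 = 346.459.

Posterior mean ≈ 346.459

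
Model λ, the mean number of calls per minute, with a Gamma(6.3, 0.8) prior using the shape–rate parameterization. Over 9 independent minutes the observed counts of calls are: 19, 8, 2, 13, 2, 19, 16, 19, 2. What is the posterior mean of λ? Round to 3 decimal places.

Total count ∑xᵢ = 100 over n = 9 minutes.
Gamma is conjugate to the Poisson likelihood: posterior is Gamma(shape = 6.3+100 = 106.3, rate = 0.8+9 = 9.8).
Posterior mean = shape/rate = 106.3/9.8 = 10.847.

Posterior mean ≈ 10.847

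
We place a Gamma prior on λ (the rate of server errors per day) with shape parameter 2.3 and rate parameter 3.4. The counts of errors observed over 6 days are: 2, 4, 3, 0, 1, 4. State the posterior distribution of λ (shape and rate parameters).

The Poisson likelihood adds the total count to the shape and the number of exposure periods to the rate. Here ∑xᵢ = 14 and n = 6, so shape 2.3→16.3 and rate 3.4→9.4.

Posterior: Gamma(shape=16.3, rate=9.4)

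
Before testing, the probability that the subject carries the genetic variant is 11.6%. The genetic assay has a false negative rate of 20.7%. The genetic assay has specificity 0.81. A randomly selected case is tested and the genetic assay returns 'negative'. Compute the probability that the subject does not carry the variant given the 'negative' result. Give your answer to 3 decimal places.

Write H for 'the subject carries the genetic variant'. Prior odds H:¬H = 0.116/0.884 = 0.13122. For the 'negative' outcome, the likelihood ratio is 0.207/0.81 = 0.25556.
Posterior odds = 0.13122 × 0.25556 = 0.033534, so P(H|E) = 0.033534/(1+0.033534) = 0.032. Then P(¬H|E) = 1 − 0.032 = 0.968.

P(¬H | E) ≈ 0.968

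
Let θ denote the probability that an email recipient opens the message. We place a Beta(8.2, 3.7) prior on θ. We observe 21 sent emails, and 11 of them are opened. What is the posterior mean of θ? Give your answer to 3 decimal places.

The binomial likelihood is conjugate to the Beta prior: with 11 successes and 10 failures, the posterior is Beta(8.2+11, 3.7+10) = Beta(19.2, 13.7).
E[θ | data] = 19.2/(19.2+13.7) = 0.584.

Posterior mean ≈ 0.584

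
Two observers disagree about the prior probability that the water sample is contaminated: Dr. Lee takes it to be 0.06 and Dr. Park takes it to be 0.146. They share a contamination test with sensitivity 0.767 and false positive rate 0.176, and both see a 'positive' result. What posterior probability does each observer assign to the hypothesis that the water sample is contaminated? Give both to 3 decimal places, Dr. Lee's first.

Dr. Lee: 0.218; Dr. Park: 0.427

P('+'|H) = 0.767, P('+'|¬H) = 0.176.
Dr. Lee: numerator 0.767·0.06 = 0.046020; evidence = 0.046020+0.176·0.94 = 0.21146; posterior = 0.218.
Dr. Park: numerator 0.767·0.146 = 0.11198; evidence = 0.11198+0.176·0.854 = 0.26229; posterior = 0.427.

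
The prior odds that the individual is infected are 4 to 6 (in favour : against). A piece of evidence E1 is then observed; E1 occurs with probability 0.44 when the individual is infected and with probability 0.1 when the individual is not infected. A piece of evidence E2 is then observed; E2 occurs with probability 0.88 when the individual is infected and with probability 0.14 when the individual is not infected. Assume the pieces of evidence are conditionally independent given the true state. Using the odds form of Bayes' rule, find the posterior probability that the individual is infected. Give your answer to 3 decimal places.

Posterior probability ≈ 0.949

Prior odds = 4/6 = 0.66667.
Likelihood ratio for E1 = 0.44/0.1 = 4.4000.
Likelihood ratio for E2 = 0.88/0.14 = 6.2857.
Posterior odds = prior odds × LR₁ × LR₂ = 18.438.
Posterior probability = odds/(1+odds) = 18.438/19.438 = 0.949.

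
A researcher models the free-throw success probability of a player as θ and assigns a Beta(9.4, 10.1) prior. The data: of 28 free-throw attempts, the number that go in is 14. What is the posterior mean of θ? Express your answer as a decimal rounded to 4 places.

Observing 14 successes and 14 failures updates Beta(9.4, 10.1) by adding the success and failure counts to the two shape parameters: α = 9.4+14 = 23.4, β = 10.1+14 = 24.1.
E[θ | data] = 23.4/(23.4+24.1) = 0.4926.

Posterior mean ≈ 0.4926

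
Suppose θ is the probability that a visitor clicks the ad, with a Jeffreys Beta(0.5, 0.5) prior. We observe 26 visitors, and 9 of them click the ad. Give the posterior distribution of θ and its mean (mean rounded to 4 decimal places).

Posterior: Beta(9.5, 17.5); mean ≈ 0.3519

Observing 9 successes and 17 failures updates Beta(0.5, 0.5) by adding the success and failure counts to the two shape parameters: α = 0.5+9 = 9.5, β = 0.5+17 = 17.5.
Posterior mean = α/(α+β) = 9.5/27 = 0.3519.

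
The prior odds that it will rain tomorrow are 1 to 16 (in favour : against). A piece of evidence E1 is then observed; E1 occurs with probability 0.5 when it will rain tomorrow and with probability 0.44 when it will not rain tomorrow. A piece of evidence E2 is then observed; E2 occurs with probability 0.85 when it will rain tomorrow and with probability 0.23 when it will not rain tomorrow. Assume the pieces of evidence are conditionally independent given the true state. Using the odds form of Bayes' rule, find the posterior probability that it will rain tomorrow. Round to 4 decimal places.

Prior odds = 1/16 = 0.062500. In log-odds, ln(0.062500) = -2.7726.
Add log likelihood ratios: ln(1.1364) + ln(3.6957) = 1.4350.
Posterior log-odds = -1.3376, so posterior odds = exp(-1.3376) = 0.26248. Converting, P(H|E) = 0.26248/1.2625 = 0.2079.

Posterior probability ≈ 0.2079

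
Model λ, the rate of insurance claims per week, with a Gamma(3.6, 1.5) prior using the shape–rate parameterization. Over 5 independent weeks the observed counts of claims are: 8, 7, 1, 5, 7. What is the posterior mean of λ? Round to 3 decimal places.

Posterior mean ≈ 4.862

The Poisson likelihood adds the total count to the shape and the number of exposure periods to the rate. Here ∑xᵢ = 28 and n = 5, so shape 3.6→31.6 and rate 1.5→6.5.
E[λ | data] = 31.6/6.5 = 4.862.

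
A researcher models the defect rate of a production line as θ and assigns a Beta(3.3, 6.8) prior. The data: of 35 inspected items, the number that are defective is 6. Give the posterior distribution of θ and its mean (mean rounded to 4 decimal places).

Observing 6 successes and 29 failures updates Beta(3.3, 6.8) by adding the success and failure counts to the two shape parameters: α = 3.3+6 = 9.3, β = 6.8+29 = 35.8.
Posterior mean = α/(α+β) = 9.3/45.1 = 0.2062.

Posterior: Beta(9.3, 35.8); mean ≈ 0.2062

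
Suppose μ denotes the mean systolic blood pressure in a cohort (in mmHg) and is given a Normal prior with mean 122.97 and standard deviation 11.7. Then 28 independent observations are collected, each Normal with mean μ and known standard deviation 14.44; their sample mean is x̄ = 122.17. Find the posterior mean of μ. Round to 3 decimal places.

Prior precision 1/τ₀² = 1/11.7² = 0.00730514; data precision n/σ² = 28/14.44² = 0.134284.
Posterior precision = 0.00730514 + 0.134284 = 0.141589.
Posterior mean = (0.00730514·122.97 + 0.134284·122.17) / 0.141589 = 122.211.

Posterior mean ≈ 122.211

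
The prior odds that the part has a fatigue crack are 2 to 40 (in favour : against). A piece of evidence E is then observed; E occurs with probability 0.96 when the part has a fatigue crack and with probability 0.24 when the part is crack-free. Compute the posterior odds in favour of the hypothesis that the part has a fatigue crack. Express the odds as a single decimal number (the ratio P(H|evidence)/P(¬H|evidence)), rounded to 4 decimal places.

Prior odds = 2/40 = 0.050000.
Likelihood ratio for E = 0.96/0.24 = 4.0000.
Posterior odds = prior odds × LR = 0.20000.

Posterior odds ≈ 0.2000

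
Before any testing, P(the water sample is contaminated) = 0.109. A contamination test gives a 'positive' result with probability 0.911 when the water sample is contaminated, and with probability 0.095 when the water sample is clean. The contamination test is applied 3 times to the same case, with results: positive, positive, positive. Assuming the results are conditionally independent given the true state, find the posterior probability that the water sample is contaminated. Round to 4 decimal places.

Let H be the event that the water sample is contaminated; start with P(H) = 0.109. P('positive'|H) = 0.911, P('positive'|¬H) = 0.095.
Update on result 1 ('positive'): P(H) ← 0.911·0.1090 / (0.911·0.1090 + 0.095·0.8910) = 0.099299/0.18394 = 0.5398.
Update on result 2 ('positive'): P(H) ← 0.911·0.5398 / (0.911·0.5398 + 0.095·0.4602) = 0.49179/0.53550 = 0.9184.
Update on result 3 ('positive'): P(H) ← 0.911·0.9184 / (0.911·0.9184 + 0.095·0.0816) = 0.83663/0.84439 = 0.9908.

Posterior P(H) ≈ 0.9908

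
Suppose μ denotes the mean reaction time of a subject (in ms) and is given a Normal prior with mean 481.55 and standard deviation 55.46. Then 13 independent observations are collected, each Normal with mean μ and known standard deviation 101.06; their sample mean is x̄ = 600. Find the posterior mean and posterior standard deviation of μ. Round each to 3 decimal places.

Posterior mean ≈ 575.901; posterior SD ≈ 25.016

With known σ, the Normal prior is conjugate. Weight on the data is w = (n/σ²)/(n/σ² + 1/τ₀²) = 0.00127287/(0.00127287+0.00032512) = 0.79655.
Posterior mean = w·x̄ + (1−w)·μ₀ = 0.79655·600 + 0.20345·481.55 = 575.901. Posterior variance = 1/(0.00127287+0.00032512) = 625.786, so SD = 25.016.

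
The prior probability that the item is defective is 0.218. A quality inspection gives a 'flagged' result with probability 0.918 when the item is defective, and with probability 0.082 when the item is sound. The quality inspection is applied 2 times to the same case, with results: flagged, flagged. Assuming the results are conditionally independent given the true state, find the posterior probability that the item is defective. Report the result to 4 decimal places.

With H the event that the item is defective, the joint likelihood of the observed sequence is P(data|H) = 0.918·0.918 = 0.84272 and P(data|¬H) = 0.082·0.082 = 0.0067240.
Bayes: P(H|data) = 0.218·0.84272 / (0.218·0.84272 + 0.782·0.0067240) = 0.18371/0.18897 = 0.9722.

Posterior P(H) ≈ 0.9722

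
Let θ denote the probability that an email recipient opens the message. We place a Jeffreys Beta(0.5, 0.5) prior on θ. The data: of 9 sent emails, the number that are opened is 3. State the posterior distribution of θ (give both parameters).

The binomial likelihood is conjugate to the Beta prior: with 3 successes and 6 failures, the posterior is Beta(0.5+3, 0.5+6) = Beta(3.5, 6.5).

Posterior: Beta(3.5, 6.5)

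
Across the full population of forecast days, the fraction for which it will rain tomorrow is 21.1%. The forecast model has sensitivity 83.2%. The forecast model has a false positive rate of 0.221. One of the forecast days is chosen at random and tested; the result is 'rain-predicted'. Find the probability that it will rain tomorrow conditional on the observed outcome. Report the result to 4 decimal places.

Write H for 'it will rain tomorrow'. Prior odds H:¬H = 0.211/0.789 = 0.26743. For the 'rain-predicted' outcome, the likelihood ratio is 0.832/0.221 = 3.7647.
Posterior odds = 0.26743 × 3.7647 = 1.0068, so P(H|E) = 1.0068/(1+1.0068) = 0.5017.

P(H | E) ≈ 0.5017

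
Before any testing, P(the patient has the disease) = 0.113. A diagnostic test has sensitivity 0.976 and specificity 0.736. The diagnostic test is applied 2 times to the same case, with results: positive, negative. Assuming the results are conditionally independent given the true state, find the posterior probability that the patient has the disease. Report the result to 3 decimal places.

Let H be the event that the patient has the disease; start with P(H) = 0.113. P('positive'|H) = 0.976, P('positive'|¬H) = 0.264.
Update on result 1 ('positive'): P(H) ← 0.976·0.1130 / (0.976·0.1130 + 0.264·0.8870) = 0.11029/0.34446 = 0.3202.
Update on result 2 ('negative'): P(H) ← 0.024·0.3202 / (0.024·0.3202 + 0.736·0.6798) = 0.0076843/0.50803 = 0.0151.

Posterior P(H) ≈ 0.015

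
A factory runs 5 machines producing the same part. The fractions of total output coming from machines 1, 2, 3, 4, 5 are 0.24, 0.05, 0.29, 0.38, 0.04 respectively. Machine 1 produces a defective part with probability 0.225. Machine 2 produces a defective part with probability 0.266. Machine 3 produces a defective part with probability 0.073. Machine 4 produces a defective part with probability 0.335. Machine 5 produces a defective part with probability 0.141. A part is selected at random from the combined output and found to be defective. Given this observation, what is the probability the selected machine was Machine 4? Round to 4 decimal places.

P(defective|M1) = 0.225; P(defective|M2) = 0.266; P(defective|M3) = 0.073; P(defective|M4) = 0.335; P(defective|M5) = 0.141.
Prior × likelihood for each source: 0.24·0.225=0.05400, 0.05·0.266=0.01330, 0.29·0.073=0.02117, 0.38·0.335=0.1273, 0.04·0.141=0.005640. Summing gives P(defective) = 0.22141.
P(Machine 4 | defective) = 0.1273 / 0.22141 = 0.5750.

Posterior probability ≈ 0.5750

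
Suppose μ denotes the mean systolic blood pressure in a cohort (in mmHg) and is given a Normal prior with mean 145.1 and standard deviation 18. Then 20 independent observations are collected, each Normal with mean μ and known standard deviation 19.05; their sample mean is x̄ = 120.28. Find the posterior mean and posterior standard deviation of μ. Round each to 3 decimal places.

Posterior mean ≈ 121.596; posterior SD ≈ 4.145

Prior precision 1/τ₀² = 1/18² = 0.00308642; data precision n/σ² = 20/19.05² = 0.0551112.
Posterior precision = 0.00308642 + 0.0551112 = 0.0581976, giving posterior SD = 1/√0.0581976 = 4.145.
Posterior mean = (0.00308642·145.1 + 0.0551112·120.28) / 0.0581976 = 121.596.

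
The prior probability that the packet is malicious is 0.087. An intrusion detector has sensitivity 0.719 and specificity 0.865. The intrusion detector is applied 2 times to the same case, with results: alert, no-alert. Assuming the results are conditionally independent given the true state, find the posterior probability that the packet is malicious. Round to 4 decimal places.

With H the event that the packet is malicious, the joint likelihood of the observed sequence is P(data|H) = 0.719·0.281 = 0.20204 and P(data|¬H) = 0.135·0.865 = 0.11678.
Bayes: P(H|data) = 0.087·0.20204 / (0.087·0.20204 + 0.913·0.11678) = 0.017577/0.12419 = 0.1415.

Posterior P(H) ≈ 0.1415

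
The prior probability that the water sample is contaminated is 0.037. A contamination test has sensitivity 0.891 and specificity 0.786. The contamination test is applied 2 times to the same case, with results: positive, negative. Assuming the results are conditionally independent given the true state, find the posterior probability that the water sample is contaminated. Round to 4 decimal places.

Posterior P(H) ≈ 0.0217

With H the event that the water sample is contaminated, the joint likelihood of the observed sequence is P(data|H) = 0.891·0.109 = 0.097119 and P(data|¬H) = 0.214·0.786 = 0.16820.
Bayes: P(H|data) = 0.037·0.097119 / (0.037·0.097119 + 0.963·0.16820) = 0.0035934/0.16557 = 0.0217.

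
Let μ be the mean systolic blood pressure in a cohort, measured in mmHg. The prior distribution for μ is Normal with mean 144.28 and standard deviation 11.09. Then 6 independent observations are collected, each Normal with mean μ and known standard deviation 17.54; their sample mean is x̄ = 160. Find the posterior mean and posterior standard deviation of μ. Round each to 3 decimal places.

With known σ, the Normal prior is conjugate. Weight on the data is w = (n/σ²)/(n/σ² + 1/τ₀²) = 0.0195026/(0.0195026+0.00813087) = 0.70576.
Posterior mean = w·x̄ + (1−w)·μ₀ = 0.70576·160 + 0.29424·144.28 = 155.375. Posterior variance = 1/(0.0195026+0.00813087) = 36.1880, so SD = 6.016.

Posterior mean ≈ 155.375; posterior SD ≈ 6.016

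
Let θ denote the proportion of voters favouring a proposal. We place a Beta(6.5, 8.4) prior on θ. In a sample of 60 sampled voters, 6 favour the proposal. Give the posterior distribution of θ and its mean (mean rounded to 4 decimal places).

Posterior: Beta(12.5, 62.4); mean ≈ 0.1669

The binomial likelihood is conjugate to the Beta prior: with 6 successes and 54 failures, the posterior is Beta(6.5+6, 8.4+54) = Beta(12.5, 62.4).
E[θ | data] = 12.5/(12.5+62.4) = 0.1669.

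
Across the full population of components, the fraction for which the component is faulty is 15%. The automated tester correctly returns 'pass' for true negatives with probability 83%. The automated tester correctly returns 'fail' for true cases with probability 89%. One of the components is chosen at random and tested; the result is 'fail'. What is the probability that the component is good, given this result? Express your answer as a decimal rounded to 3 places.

P(¬H | E) ≈ 0.520

Write H for 'the component is faulty'. Prior odds H:¬H = 0.15/0.85 = 0.17647. For the 'fail' outcome, the likelihood ratio is 0.89/0.17 = 5.2353.
Posterior odds = 0.17647 × 5.2353 = 0.92388, so P(H|E) = 0.92388/(1+0.92388) = 0.480. Then P(¬H|E) = 1 − 0.480 = 0.520.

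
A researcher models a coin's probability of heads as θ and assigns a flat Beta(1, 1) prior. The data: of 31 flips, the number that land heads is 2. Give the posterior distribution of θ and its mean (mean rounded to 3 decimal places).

Observing 2 successes and 29 failures updates Beta(1, 1) by adding the success and failure counts to the two shape parameters: α = 1+2 = 3, β = 1+29 = 30.
E[θ | data] = 3/(3+30) = 0.091.

Posterior: Beta(3, 30); mean ≈ 0.091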